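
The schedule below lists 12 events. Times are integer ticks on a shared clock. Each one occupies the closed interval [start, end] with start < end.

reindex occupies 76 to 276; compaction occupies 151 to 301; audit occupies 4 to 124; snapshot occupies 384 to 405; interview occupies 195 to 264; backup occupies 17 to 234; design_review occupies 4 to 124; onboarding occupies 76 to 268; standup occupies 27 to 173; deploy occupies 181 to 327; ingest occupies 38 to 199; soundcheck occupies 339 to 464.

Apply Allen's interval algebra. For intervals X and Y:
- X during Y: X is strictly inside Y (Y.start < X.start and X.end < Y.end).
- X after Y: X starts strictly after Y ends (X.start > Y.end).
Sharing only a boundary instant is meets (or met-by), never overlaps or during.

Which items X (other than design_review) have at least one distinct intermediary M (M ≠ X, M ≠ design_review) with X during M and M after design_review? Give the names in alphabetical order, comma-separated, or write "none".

Target design_review = [4, 124].
Intermediaries M with M after design_review: compaction, deploy, interview, snapshot, soundcheck.
Via compaction — items with X during compaction: interview.
Via deploy — items with X during deploy: interview.
Via interview — items with X during interview: none.
Via snapshot — items with X during snapshot: none.
Via soundcheck — items with X during soundcheck: snapshot.
Union: interview, snapshot.

interview, snapshot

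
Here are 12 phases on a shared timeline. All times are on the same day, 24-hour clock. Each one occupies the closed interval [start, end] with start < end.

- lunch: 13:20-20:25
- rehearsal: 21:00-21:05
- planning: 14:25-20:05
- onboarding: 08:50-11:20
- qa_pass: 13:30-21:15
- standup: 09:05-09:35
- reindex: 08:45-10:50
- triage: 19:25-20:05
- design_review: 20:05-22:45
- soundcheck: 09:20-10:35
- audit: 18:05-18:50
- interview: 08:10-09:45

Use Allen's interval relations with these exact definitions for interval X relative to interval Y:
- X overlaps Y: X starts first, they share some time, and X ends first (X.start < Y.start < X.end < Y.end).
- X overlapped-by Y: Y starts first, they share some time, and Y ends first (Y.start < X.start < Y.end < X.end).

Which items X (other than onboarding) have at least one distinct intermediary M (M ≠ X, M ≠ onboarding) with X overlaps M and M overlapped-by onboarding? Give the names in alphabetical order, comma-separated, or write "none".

Target onboarding = [08:50, 11:20].
Intermediaries M with M overlapped-by onboarding: none.
Union: none.

none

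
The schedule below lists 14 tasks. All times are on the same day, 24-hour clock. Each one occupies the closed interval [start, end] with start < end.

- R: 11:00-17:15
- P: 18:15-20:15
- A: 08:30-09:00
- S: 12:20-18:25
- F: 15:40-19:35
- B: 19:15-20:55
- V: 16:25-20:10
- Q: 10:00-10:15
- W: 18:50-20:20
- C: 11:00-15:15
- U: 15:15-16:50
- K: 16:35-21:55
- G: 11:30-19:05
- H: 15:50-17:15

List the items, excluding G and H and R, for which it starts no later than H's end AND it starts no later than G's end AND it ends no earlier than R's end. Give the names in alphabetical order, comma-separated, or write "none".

Conditions: its start is no later than H's end (X.start <= 17:15) AND its start is no later than G's end (X.start <= 19:05) AND its end is no earlier than R's end (X.end >= 17:15).
A: start 08:30 <= 17:15? ✓; start 08:30 <= 19:05? ✓; end 09:00 >= 17:15? ✗ → no.
B: start 19:15 <= 17:15? ✗; start 19:15 <= 19:05? ✗; end 20:55 >= 17:15? ✓ → no.
C: start 11:00 <= 17:15? ✓; start 11:00 <= 19:05? ✓; end 15:15 >= 17:15? ✗ → no.
F: start 15:40 <= 17:15? ✓; start 15:40 <= 19:05? ✓; end 19:35 >= 17:15? ✓ → yes.
K: start 16:35 <= 17:15? ✓; start 16:35 <= 19:05? ✓; end 21:55 >= 17:15? ✓ → yes.
P: start 18:15 <= 17:15? ✗; start 18:15 <= 19:05? ✓; end 20:15 >= 17:15? ✓ → no.
Q: start 10:00 <= 17:15? ✓; start 10:00 <= 19:05? ✓; end 10:15 >= 17:15? ✗ → no.
S: start 12:20 <= 17:15? ✓; start 12:20 <= 19:05? ✓; end 18:25 >= 17:15? ✓ → yes.
U: start 15:15 <= 17:15? ✓; start 15:15 <= 19:05? ✓; end 16:50 >= 17:15? ✗ → no.
V: start 16:25 <= 17:15? ✓; start 16:25 <= 19:05? ✓; end 20:10 >= 17:15? ✓ → yes.
W: start 18:50 <= 17:15? ✗; start 18:50 <= 19:05? ✓; end 20:20 >= 17:15? ✓ → no.
Result: F, K, S, V.

F, K, S, V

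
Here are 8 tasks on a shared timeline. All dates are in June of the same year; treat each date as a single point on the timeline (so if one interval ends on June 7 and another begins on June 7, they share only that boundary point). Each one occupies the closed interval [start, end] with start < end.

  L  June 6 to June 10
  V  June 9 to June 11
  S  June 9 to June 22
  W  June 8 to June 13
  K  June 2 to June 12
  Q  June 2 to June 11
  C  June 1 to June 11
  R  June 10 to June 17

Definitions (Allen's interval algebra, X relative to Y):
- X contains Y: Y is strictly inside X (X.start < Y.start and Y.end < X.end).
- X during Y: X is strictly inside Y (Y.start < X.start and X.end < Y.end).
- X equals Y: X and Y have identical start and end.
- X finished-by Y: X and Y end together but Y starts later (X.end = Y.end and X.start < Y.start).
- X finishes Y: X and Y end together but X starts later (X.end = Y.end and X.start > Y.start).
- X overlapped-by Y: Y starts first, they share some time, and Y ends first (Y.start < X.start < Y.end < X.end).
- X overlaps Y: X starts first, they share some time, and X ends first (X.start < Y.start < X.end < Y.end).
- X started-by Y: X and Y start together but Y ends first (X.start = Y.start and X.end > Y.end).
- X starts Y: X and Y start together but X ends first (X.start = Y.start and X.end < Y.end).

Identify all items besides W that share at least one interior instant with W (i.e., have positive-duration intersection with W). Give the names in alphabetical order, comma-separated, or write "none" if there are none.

Target W = [June 8, June 13].
C [June 1, June 11] → overlaps → yes.
K [June 2, June 12] → overlaps → yes.
L [June 6, June 10] → overlaps → yes.
Q [June 2, June 11] → overlaps → yes.
R [June 10, June 17] → overlapped-by → yes.
S [June 9, June 22] → overlapped-by → yes.
V [June 9, June 11] → during → yes.
Result: C, K, L, Q, R, S, V.

C, K, L, Q, R, S, V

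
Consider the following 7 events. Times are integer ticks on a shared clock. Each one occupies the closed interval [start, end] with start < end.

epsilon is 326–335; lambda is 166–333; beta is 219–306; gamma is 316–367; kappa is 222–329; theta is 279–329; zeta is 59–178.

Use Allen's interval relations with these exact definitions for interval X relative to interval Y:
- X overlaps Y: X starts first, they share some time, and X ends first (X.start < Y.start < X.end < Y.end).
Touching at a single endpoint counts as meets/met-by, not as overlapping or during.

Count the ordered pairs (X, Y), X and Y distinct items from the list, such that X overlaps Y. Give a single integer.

9

Checking all 42 ordered pairs for relation 'overlaps'; matching pairs in alphabetical order:
(beta, kappa): beta overlaps kappa ✓
(beta, theta): beta overlaps theta ✓
(kappa, epsilon): kappa overlaps epsilon ✓
(kappa, gamma): kappa overlaps gamma ✓
(lambda, epsilon): lambda overlaps epsilon ✓
(lambda, gamma): lambda overlaps gamma ✓
(theta, epsilon): theta overlaps epsilon ✓
(theta, gamma): theta overlaps gamma ✓
(zeta, lambda): zeta overlaps lambda ✓
Count: 9.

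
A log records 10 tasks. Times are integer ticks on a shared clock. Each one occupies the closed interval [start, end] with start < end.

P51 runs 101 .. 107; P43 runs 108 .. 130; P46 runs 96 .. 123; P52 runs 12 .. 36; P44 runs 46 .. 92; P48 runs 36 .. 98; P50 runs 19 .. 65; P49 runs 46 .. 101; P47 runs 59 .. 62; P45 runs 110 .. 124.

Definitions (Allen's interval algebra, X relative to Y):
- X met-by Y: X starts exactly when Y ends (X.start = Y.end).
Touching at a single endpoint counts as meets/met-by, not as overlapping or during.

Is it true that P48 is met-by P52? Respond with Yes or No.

P48 = [36, 98], P52 = [12, 36].
Actual relation of P48 to P52: met-by.
Asked whether 'met-by' holds → Yes.

Yes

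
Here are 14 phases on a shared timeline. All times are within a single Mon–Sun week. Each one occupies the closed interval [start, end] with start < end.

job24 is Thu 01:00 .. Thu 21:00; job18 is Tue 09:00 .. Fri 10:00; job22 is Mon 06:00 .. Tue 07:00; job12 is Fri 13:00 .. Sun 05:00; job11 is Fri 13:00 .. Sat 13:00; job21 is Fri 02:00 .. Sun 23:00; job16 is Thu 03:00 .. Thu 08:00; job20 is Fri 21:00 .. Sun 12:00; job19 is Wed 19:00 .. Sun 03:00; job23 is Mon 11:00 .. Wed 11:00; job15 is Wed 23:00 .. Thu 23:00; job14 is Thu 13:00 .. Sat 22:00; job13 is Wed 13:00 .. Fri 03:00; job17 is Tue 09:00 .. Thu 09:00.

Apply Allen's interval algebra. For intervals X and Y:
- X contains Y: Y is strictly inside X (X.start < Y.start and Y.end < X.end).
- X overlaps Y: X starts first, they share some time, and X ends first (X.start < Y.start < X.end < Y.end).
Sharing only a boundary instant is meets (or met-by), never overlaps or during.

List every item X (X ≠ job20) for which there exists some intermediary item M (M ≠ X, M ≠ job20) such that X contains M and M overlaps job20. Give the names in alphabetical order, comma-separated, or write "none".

job14, job19, job21

Target job20 = [Fri 21:00, Sun 12:00].
Intermediaries M with M overlaps job20: job11, job12, job14, job19.
Via job11 — items with X contains job11: job14, job19, job21.
Via job12 — items with X contains job12: job21.
Via job14 — items with X contains job14: job19.
Via job19 — items with X contains job19: none.
Union: job14, job19, job21.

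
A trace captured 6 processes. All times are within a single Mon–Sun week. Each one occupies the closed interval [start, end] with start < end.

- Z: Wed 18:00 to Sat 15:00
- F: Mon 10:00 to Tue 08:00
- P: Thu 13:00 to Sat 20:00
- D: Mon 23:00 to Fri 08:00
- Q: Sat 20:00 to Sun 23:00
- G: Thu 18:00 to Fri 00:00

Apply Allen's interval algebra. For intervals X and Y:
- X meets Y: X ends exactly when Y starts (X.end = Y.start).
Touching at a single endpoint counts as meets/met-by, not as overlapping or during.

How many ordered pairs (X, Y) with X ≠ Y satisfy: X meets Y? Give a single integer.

1

Checking all 30 ordered pairs for relation 'meets'; matching pairs in alphabetical order:
(P, Q): P meets Q ✓
Count: 1.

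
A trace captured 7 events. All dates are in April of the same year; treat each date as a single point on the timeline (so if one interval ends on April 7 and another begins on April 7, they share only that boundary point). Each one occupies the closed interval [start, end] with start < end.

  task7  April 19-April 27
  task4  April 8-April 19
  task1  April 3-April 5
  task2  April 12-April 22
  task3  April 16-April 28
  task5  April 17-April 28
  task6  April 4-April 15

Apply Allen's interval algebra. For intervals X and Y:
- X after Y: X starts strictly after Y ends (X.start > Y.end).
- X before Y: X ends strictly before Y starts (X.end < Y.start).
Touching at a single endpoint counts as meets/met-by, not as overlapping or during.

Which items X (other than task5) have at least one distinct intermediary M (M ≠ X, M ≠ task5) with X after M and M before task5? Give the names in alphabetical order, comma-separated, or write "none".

task2, task3, task4, task7

Target task5 = [April 17, April 28].
Intermediaries M with M before task5: task1, task6.
Via task1 — items with X after task1: task2, task3, task4, task7.
Via task6 — items with X after task6: task3, task7.
Union: task2, task3, task4, task7.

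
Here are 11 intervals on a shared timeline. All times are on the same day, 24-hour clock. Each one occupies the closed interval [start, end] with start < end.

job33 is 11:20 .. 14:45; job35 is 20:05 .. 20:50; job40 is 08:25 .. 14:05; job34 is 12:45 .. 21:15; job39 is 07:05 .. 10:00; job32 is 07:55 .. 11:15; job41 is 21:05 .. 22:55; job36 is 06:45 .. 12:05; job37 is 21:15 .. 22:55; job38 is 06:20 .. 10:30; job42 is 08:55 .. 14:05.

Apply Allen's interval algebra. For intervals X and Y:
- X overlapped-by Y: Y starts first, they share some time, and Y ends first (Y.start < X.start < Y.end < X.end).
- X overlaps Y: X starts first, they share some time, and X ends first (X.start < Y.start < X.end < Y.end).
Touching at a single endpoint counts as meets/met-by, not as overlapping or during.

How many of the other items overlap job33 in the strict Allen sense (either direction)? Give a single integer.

Target job33 = [11:20, 14:45].
job32 [07:55, 11:15] → before → no.
job34 [12:45, 21:15] → overlapped-by → counts.
job35 [20:05, 20:50] → after → no.
job36 [06:45, 12:05] → overlaps → counts.
job37 [21:15, 22:55] → after → no.
job38 [06:20, 10:30] → before → no.
job39 [07:05, 10:00] → before → no.
job40 [08:25, 14:05] → overlaps → counts.
job41 [21:05, 22:55] → after → no.
job42 [08:55, 14:05] → overlaps → counts.
Total: 4.

4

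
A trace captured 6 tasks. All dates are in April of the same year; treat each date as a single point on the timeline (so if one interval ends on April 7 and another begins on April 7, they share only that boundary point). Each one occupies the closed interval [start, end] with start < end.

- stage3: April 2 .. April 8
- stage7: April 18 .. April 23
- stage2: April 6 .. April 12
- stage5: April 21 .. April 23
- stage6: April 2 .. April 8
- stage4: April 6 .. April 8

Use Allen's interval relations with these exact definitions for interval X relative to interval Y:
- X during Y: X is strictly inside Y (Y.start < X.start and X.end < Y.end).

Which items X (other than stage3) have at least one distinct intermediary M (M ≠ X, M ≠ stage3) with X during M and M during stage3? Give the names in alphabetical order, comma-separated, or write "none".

none

Target stage3 = [April 2, April 8].
Intermediaries M with M during stage3: none.
Union: none.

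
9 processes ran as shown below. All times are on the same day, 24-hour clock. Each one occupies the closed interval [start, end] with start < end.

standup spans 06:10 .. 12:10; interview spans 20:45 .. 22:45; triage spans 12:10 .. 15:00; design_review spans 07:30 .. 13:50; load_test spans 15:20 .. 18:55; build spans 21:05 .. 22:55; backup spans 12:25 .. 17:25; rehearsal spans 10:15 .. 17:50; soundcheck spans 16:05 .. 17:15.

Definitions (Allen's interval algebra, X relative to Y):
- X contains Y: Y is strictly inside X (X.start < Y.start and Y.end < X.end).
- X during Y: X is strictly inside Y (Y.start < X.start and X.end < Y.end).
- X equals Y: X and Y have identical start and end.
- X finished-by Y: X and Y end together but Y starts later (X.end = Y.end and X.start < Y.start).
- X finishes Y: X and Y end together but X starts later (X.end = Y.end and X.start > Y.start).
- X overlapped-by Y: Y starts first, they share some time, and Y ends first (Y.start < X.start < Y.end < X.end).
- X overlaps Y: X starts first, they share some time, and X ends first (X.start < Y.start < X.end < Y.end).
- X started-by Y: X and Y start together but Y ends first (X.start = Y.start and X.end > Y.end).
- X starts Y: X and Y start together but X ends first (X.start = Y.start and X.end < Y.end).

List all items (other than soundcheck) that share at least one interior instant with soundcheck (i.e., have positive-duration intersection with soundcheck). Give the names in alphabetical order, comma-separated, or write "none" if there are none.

Target soundcheck = [16:05, 17:15].
backup [12:25, 17:25] → contains → yes.
build [21:05, 22:55] → after → no.
design_review [07:30, 13:50] → before → no.
interview [20:45, 22:45] → after → no.
load_test [15:20, 18:55] → contains → yes.
rehearsal [10:15, 17:50] → contains → yes.
standup [06:10, 12:10] → before → no.
triage [12:10, 15:00] → before → no.
Result: backup, load_test, rehearsal.

backup, load_test, rehearsal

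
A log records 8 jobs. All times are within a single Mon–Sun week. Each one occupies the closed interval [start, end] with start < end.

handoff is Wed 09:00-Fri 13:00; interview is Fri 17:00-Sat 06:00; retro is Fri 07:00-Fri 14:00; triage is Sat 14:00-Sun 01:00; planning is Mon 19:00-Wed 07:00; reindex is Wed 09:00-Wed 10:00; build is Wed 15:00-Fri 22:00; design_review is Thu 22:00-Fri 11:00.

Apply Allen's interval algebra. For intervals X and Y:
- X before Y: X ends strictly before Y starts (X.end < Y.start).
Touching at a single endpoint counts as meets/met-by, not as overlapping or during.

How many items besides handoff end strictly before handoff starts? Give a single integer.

Target handoff = [Wed 09:00, Fri 13:00].
build [Wed 15:00, Fri 22:00] → overlapped-by → no.
design_review [Thu 22:00, Fri 11:00] → during → no.
interview [Fri 17:00, Sat 06:00] → after → no.
planning [Mon 19:00, Wed 07:00] → before → counts.
reindex [Wed 09:00, Wed 10:00] → starts → no.
retro [Fri 07:00, Fri 14:00] → overlapped-by → no.
triage [Sat 14:00, Sun 01:00] → after → no.
Total: 1.

1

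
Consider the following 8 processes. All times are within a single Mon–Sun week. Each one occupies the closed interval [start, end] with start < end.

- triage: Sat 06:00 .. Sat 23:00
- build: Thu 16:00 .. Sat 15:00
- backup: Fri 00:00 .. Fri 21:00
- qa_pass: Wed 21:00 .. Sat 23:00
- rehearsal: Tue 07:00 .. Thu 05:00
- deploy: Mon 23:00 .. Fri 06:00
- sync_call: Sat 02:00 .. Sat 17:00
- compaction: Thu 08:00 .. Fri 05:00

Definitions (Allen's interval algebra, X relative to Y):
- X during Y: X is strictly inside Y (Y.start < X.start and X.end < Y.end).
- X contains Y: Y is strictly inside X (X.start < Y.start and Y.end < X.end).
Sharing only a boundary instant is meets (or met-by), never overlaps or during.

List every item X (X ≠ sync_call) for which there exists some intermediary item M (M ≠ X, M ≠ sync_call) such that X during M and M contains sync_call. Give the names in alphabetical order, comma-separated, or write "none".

Target sync_call = [Sat 02:00, Sat 17:00].
Intermediaries M with M contains sync_call: qa_pass.
Via qa_pass — items with X during qa_pass: backup, build, compaction.
Union: backup, build, compaction.

backup, build, compaction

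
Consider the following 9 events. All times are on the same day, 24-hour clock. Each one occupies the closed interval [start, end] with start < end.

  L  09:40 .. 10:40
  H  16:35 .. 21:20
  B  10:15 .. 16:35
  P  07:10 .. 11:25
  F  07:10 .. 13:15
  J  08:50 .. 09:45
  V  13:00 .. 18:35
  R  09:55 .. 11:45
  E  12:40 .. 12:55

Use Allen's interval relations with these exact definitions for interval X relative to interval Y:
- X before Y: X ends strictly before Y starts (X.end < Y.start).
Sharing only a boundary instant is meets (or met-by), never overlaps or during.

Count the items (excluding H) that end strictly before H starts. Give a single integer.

Target H = [16:35, 21:20].
B [10:15, 16:35] → meets → no.
E [12:40, 12:55] → before → counts.
F [07:10, 13:15] → before → counts.
J [08:50, 09:45] → before → counts.
L [09:40, 10:40] → before → counts.
P [07:10, 11:25] → before → counts.
R [09:55, 11:45] → before → counts.
V [13:00, 18:35] → overlaps → no.
Total: 6.

6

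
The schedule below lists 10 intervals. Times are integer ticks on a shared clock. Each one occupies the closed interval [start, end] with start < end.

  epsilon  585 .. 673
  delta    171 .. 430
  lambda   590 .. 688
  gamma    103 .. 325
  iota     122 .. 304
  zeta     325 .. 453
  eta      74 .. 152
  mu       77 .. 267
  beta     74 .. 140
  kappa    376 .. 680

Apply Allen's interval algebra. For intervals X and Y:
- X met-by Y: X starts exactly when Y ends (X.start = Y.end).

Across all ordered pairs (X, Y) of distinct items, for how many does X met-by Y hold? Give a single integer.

Checking all 90 ordered pairs for relation 'met-by'; matching pairs in alphabetical order:
(zeta, gamma): zeta met-by gamma ✓
Count: 1.

1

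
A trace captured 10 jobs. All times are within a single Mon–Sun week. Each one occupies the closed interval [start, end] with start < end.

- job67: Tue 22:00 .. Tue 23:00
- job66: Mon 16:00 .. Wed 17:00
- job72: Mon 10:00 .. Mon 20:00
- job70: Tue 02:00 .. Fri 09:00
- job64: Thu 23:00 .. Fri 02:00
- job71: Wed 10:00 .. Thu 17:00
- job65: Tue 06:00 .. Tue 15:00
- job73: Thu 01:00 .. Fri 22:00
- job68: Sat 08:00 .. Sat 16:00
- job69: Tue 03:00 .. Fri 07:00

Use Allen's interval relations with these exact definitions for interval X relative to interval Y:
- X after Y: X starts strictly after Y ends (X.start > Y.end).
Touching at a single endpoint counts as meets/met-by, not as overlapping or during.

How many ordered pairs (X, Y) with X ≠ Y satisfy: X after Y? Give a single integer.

Checking all 90 ordered pairs for relation 'after'; matching pairs in alphabetical order:
(job64, job65): job64 after job65 ✓
(job64, job66): job64 after job66 ✓
(job64, job67): job64 after job67 ✓
(job64, job71): job64 after job71 ✓
(job64, job72): job64 after job72 ✓
(job65, job72): job65 after job72 ✓
(job67, job65): job67 after job65 ✓
(job67, job72): job67 after job72 ✓
(job68, job64): job68 after job64 ✓
(job68, job65): job68 after job65 ✓
(job68, job66): job68 after job66 ✓
(job68, job67): job68 after job67 ✓
(job68, job69): job68 after job69 ✓
(job68, job70): job68 after job70 ✓
(job68, job71): job68 after job71 ✓
(job68, job72): job68 after job72 ✓
(job68, job73): job68 after job73 ✓
(job69, job72): job69 after job72 ✓
(job70, job72): job70 after job72 ✓
(job71, job65): job71 after job65 ✓
(job71, job67): job71 after job67 ✓
(job71, job72): job71 after job72 ✓
(job73, job65): job73 after job65 ✓
(job73, job66): job73 after job66 ✓
... plus 2 further pairs not listed.
Count: 26.

26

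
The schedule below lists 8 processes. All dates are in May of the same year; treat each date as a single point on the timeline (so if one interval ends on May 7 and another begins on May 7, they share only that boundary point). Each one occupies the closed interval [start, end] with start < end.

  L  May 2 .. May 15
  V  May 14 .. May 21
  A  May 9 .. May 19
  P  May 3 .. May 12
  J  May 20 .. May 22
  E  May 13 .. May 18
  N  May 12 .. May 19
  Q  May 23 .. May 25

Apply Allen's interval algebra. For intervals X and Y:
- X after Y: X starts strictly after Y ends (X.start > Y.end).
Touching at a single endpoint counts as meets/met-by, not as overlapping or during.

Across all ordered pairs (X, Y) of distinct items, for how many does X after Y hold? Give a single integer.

14

Checking all 56 ordered pairs for relation 'after'; matching pairs in alphabetical order:
(E, P): E after P ✓
(J, A): J after A ✓
(J, E): J after E ✓
(J, L): J after L ✓
(J, N): J after N ✓
(J, P): J after P ✓
(Q, A): Q after A ✓
(Q, E): Q after E ✓
(Q, J): Q after J ✓
(Q, L): Q after L ✓
(Q, N): Q after N ✓
(Q, P): Q after P ✓
(Q, V): Q after V ✓
(V, P): V after P ✓
Count: 14.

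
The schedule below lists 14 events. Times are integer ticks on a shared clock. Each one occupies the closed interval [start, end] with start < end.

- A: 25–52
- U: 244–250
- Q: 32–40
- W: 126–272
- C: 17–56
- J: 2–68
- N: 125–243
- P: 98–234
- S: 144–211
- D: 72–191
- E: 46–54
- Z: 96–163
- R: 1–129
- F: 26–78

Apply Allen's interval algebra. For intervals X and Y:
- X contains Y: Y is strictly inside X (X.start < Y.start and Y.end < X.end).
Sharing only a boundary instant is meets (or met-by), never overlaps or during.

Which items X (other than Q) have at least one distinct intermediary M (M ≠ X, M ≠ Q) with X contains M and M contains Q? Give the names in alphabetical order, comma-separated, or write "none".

C, J, R

Target Q = [32, 40].
Intermediaries M with M contains Q: A, C, F, J, R.
Via A — items with X contains A: C, J, R.
Via C — items with X contains C: J, R.
Via F — items with X contains F: R.
Via J — items with X contains J: R.
Via R — items with X contains R: none.
Union: C, J, R.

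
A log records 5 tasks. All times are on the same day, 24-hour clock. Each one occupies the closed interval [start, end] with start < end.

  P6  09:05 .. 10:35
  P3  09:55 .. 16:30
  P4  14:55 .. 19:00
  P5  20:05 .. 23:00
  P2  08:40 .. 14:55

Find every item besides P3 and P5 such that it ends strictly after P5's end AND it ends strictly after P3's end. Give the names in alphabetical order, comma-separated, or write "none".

Conditions: its end is strictly after P5's end (X.end > 23:00) AND its end is strictly after P3's end (X.end > 16:30).
P2: end 14:55 > 23:00? ✗; end 14:55 > 16:30? ✗ → no.
P4: end 19:00 > 23:00? ✗; end 19:00 > 16:30? ✓ → no.
P6: end 10:35 > 23:00? ✗; end 10:35 > 16:30? ✗ → no.
Result: none.

none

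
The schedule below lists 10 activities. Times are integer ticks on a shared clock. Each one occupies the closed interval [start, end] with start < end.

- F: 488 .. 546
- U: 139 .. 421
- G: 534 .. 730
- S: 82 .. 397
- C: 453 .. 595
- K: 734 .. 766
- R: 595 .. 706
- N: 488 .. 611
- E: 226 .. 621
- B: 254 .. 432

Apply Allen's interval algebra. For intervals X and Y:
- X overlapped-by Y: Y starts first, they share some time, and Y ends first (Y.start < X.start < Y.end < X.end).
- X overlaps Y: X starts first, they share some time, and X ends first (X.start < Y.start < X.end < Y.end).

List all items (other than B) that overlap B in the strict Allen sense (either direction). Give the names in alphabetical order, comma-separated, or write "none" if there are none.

Target B = [254, 432].
C [453, 595] → after → no.
E [226, 621] → contains → no.
F [488, 546] → after → no.
G [534, 730] → after → no.
K [734, 766] → after → no.
N [488, 611] → after → no.
R [595, 706] → after → no.
S [82, 397] → overlaps → yes.
U [139, 421] → overlaps → yes.
Result: S, U.

S, U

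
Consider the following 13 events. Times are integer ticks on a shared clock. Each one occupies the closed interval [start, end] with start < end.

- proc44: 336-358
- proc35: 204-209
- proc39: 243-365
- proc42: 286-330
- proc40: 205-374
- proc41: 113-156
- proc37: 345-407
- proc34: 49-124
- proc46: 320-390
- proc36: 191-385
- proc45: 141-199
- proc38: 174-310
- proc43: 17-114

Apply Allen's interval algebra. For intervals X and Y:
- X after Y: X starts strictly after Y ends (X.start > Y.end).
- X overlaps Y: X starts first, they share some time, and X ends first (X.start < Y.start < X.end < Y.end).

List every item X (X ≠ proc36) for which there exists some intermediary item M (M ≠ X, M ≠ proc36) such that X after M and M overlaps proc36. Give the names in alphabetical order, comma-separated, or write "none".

Target proc36 = [191, 385].
Intermediaries M with M overlaps proc36: proc38, proc45.
Via proc38 — items with X after proc38: proc37, proc44, proc46.
Via proc45 — items with X after proc45: proc35, proc37, proc39, proc40, proc42, proc44, proc46.
Union: proc35, proc37, proc39, proc40, proc42, proc44, proc46.

proc35, proc37, proc39, proc40, proc42, proc44, proc46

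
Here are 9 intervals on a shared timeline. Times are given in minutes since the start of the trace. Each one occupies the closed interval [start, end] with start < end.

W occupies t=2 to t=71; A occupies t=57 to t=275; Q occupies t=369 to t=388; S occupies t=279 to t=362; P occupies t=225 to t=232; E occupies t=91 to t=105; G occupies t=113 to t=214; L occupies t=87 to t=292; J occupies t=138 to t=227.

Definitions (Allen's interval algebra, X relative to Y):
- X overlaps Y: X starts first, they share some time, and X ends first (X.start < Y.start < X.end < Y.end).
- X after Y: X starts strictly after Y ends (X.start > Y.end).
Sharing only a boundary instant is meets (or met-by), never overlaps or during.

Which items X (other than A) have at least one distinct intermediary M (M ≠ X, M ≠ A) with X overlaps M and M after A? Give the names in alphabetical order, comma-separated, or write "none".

L

Target A = [t=57, t=275].
Intermediaries M with M after A: Q, S.
Via Q — items with X overlaps Q: none.
Via S — items with X overlaps S: L.
Union: L.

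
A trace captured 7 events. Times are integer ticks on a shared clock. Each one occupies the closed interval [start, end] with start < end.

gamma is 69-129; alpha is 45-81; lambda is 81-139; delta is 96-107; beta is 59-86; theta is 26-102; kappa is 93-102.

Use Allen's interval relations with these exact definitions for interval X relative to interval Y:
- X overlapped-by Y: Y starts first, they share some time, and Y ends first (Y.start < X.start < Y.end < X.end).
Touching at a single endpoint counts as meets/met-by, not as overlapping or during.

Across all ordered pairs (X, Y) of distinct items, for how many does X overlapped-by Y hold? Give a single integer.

9

Checking all 42 ordered pairs for relation 'overlapped-by'; matching pairs in alphabetical order:
(beta, alpha): beta overlapped-by alpha ✓
(delta, kappa): delta overlapped-by kappa ✓
(delta, theta): delta overlapped-by theta ✓
(gamma, alpha): gamma overlapped-by alpha ✓
(gamma, beta): gamma overlapped-by beta ✓
(gamma, theta): gamma overlapped-by theta ✓
(lambda, beta): lambda overlapped-by beta ✓
(lambda, gamma): lambda overlapped-by gamma ✓
(lambda, theta): lambda overlapped-by theta ✓
Count: 9.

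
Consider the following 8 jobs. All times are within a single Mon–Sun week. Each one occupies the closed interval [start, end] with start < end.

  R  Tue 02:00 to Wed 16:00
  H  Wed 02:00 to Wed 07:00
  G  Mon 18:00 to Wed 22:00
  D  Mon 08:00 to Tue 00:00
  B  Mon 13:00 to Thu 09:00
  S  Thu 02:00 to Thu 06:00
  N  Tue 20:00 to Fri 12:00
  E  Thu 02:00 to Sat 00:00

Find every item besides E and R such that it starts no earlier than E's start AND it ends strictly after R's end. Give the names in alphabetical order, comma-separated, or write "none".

Conditions: its start is no earlier than E's start (X.start >= Thu 02:00) AND its end is strictly after R's end (X.end > Wed 16:00).
B: start Mon 13:00 >= Thu 02:00? ✗; end Thu 09:00 > Wed 16:00? ✓ → no.
D: start Mon 08:00 >= Thu 02:00? ✗; end Tue 00:00 > Wed 16:00? ✗ → no.
G: start Mon 18:00 >= Thu 02:00? ✗; end Wed 22:00 > Wed 16:00? ✓ → no.
H: start Wed 02:00 >= Thu 02:00? ✗; end Wed 07:00 > Wed 16:00? ✗ → no.
N: start Tue 20:00 >= Thu 02:00? ✗; end Fri 12:00 > Wed 16:00? ✓ → no.
S: start Thu 02:00 >= Thu 02:00? ✓; end Thu 06:00 > Wed 16:00? ✓ → yes.
Result: S.

S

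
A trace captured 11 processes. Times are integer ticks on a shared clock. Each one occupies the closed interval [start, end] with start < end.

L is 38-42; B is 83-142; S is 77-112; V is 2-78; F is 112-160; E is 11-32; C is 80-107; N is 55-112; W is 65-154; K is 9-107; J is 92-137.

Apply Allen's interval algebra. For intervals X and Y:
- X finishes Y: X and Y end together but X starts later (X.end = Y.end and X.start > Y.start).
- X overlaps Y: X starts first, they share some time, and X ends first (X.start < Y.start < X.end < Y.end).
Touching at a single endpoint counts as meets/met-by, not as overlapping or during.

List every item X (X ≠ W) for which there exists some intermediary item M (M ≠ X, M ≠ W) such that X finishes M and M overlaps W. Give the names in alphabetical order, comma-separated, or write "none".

Target W = [65, 154].
Intermediaries M with M overlaps W: K, N, V.
Via K — items with X finishes K: C.
Via N — items with X finishes N: S.
Via V — items with X finishes V: none.
Union: C, S.

C, S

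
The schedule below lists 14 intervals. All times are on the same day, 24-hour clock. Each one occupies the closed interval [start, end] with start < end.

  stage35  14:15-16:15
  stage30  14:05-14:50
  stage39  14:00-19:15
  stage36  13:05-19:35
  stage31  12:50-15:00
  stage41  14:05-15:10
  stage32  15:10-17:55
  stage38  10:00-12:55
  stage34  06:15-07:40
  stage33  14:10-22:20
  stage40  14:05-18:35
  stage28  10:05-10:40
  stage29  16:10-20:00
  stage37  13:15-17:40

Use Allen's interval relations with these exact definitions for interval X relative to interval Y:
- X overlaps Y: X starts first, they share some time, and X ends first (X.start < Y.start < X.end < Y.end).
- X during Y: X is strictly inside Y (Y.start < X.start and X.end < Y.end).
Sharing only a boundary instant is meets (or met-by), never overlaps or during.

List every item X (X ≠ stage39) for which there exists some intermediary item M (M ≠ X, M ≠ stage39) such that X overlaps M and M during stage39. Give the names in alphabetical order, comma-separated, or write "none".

stage30, stage31, stage35, stage37, stage41

Target stage39 = [14:00, 19:15].
Intermediaries M with M during stage39: stage30, stage32, stage35, stage40, stage41.
Via stage30 — items with X overlaps stage30: none.
Via stage32 — items with X overlaps stage32: stage35, stage37.
Via stage35 — items with X overlaps stage35: stage30, stage31, stage41.
Via stage40 — items with X overlaps stage40: stage31, stage37.
Via stage41 — items with X overlaps stage41: stage31.
Union: stage30, stage31, stage35, stage37, stage41.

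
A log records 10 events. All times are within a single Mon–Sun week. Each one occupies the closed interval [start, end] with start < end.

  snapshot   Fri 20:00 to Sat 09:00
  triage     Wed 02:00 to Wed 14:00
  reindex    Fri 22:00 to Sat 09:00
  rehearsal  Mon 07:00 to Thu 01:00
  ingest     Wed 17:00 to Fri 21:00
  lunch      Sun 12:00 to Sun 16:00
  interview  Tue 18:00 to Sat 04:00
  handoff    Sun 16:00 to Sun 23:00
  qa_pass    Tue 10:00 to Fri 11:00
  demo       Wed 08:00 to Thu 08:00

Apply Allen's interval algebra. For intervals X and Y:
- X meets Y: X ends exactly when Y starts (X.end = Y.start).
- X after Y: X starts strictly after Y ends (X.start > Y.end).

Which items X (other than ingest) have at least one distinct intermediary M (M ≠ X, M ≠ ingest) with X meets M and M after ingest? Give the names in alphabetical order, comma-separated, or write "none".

lunch

Target ingest = [Wed 17:00, Fri 21:00].
Intermediaries M with M after ingest: handoff, lunch, reindex.
Via handoff — items with X meets handoff: lunch.
Via lunch — items with X meets lunch: none.
Via reindex — items with X meets reindex: none.
Union: lunch.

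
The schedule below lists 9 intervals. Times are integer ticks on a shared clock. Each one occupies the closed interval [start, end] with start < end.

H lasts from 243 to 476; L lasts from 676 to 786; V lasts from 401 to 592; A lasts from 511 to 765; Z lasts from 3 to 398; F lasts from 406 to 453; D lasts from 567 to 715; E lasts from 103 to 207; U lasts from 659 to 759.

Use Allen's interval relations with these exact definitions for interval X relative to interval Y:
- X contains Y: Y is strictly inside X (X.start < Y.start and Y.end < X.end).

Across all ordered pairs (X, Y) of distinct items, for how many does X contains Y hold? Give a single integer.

5

Checking all 72 ordered pairs for relation 'contains'; matching pairs in alphabetical order:
(A, D): A contains D ✓
(A, U): A contains U ✓
(H, F): H contains F ✓
(V, F): V contains F ✓
(Z, E): Z contains E ✓
Count: 5.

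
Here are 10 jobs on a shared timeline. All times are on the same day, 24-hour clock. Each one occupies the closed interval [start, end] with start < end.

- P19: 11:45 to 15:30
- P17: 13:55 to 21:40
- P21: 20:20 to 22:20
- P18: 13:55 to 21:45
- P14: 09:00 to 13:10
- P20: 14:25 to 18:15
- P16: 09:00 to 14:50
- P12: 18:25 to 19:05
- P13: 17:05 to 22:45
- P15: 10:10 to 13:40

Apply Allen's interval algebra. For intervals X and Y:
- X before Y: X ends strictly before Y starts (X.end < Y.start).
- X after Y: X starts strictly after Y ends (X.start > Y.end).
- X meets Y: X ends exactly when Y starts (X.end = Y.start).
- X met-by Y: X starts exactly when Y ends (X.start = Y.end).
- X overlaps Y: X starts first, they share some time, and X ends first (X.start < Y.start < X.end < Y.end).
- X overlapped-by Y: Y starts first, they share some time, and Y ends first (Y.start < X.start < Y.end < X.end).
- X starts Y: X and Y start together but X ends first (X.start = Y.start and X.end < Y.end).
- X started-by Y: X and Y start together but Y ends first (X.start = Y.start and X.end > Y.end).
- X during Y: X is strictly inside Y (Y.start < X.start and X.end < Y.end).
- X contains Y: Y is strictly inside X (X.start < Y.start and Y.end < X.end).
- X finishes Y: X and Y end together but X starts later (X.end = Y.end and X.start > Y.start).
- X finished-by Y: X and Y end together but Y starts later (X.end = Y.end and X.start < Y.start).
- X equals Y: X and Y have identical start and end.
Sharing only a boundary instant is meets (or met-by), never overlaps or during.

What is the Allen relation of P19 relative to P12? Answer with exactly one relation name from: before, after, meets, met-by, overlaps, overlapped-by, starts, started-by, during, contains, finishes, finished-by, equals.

P19 = [11:45, 15:30]; P12 = [18:25, 19:05].
Compare endpoints: P19.start < P12.start, P19.start < P12.end, P19.end < P12.start, P19.end < P12.end.
That pattern is 'before'.

before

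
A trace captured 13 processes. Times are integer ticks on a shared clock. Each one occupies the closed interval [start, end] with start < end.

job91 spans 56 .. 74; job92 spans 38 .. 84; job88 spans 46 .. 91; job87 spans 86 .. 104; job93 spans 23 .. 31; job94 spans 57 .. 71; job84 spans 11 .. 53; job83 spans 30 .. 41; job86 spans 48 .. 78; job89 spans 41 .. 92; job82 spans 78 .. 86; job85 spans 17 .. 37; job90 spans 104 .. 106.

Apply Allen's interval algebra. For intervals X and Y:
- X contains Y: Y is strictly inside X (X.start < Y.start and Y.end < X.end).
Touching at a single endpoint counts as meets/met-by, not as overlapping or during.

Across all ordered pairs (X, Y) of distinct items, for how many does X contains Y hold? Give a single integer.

Checking all 156 ordered pairs for relation 'contains'; matching pairs in alphabetical order:
(job84, job83): job84 contains job83 ✓
(job84, job85): job84 contains job85 ✓
(job84, job93): job84 contains job93 ✓
(job85, job93): job85 contains job93 ✓
(job86, job91): job86 contains job91 ✓
(job86, job94): job86 contains job94 ✓
(job88, job82): job88 contains job82 ✓
(job88, job86): job88 contains job86 ✓
(job88, job91): job88 contains job91 ✓
(job88, job94): job88 contains job94 ✓
(job89, job82): job89 contains job82 ✓
(job89, job86): job89 contains job86 ✓
(job89, job88): job89 contains job88 ✓
(job89, job91): job89 contains job91 ✓
(job89, job94): job89 contains job94 ✓
(job91, job94): job91 contains job94 ✓
(job92, job86): job92 contains job86 ✓
(job92, job91): job92 contains job91 ✓
(job92, job94): job92 contains job94 ✓
Count: 19.

19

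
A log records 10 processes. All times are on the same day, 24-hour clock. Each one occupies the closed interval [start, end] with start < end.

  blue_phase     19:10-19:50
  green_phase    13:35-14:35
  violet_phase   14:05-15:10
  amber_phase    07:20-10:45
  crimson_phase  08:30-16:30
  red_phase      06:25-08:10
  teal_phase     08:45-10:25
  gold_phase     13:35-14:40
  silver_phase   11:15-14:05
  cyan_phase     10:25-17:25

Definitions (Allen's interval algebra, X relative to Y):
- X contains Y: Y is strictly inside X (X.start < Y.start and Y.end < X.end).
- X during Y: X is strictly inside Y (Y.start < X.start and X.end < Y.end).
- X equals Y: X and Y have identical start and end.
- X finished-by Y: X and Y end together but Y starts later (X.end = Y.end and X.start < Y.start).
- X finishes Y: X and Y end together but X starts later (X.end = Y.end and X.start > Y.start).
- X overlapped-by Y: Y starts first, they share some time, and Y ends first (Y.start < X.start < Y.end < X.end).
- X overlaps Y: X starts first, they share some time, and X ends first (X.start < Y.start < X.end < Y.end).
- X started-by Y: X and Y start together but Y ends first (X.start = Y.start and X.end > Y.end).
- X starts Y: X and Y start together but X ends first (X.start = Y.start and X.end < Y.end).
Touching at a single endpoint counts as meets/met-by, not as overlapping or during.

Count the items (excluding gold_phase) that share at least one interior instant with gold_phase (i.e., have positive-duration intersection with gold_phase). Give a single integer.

Target gold_phase = [13:35, 14:40].
amber_phase [07:20, 10:45] → before → no.
blue_phase [19:10, 19:50] → after → no.
crimson_phase [08:30, 16:30] → contains → counts.
cyan_phase [10:25, 17:25] → contains → counts.
green_phase [13:35, 14:35] → starts → counts.
red_phase [06:25, 08:10] → before → no.
silver_phase [11:15, 14:05] → overlaps → counts.
teal_phase [08:45, 10:25] → before → no.
violet_phase [14:05, 15:10] → overlapped-by → counts.
Total: 5.

5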